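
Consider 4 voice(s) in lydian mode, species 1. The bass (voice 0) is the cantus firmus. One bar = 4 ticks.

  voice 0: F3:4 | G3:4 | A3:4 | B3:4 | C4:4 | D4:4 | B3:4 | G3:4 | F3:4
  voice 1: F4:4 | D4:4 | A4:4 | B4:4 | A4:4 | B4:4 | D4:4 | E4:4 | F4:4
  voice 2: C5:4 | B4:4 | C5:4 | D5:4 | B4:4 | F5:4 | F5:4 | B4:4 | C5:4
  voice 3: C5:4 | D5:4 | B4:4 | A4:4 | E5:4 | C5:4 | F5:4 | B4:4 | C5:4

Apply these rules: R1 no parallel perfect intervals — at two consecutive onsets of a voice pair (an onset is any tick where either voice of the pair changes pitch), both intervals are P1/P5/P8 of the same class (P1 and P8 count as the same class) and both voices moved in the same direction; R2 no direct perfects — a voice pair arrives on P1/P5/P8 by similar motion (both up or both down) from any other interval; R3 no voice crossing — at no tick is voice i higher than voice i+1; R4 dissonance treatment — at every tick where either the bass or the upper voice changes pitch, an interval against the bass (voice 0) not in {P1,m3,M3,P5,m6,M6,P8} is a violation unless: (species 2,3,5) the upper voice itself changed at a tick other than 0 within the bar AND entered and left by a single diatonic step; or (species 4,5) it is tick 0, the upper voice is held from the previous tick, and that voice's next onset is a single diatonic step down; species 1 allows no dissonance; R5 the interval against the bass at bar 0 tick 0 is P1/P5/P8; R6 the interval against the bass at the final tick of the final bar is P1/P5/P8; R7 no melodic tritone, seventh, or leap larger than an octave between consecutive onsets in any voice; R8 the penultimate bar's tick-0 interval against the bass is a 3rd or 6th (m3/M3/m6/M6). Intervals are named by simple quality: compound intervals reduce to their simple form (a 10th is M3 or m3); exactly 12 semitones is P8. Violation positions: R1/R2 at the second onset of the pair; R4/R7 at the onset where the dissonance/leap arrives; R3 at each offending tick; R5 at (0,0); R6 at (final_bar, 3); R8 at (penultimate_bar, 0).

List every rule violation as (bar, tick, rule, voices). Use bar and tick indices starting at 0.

bar 0: v0=F3 v1=F4 v2=C5 v3=C5 downbeat P5
bar 1: v0=G3 v1=D4 v2=B4 v3=D5 downbeat P5
bar 2: v0=A3 v1=A4 v2=C5 v3=B4 downbeat M2
bar 3: v0=B3 v1=B4 v2=D5 v3=A4 downbeat m7
bar 4: v0=C4 v1=A4 v2=B4 v3=E5 downbeat M3
bar 5: v0=D4 v1=B4 v2=F5 v3=C5 downbeat m7
bar 6: v0=B3 v1=D4 v2=F5 v3=F5 downbeat TT
bar 7: v0=G3 v1=E4 v2=B4 v3=B4 downbeat M3
bar 8: v0=F3 v1=F4 v2=C5 v3=C5 downbeat P5
  -> R1 @ bar 1 tick 0 v(0, 3): F3/C5 P5 -> G3/D5 P5 similar
  -> R2 @ bar 2 tick 0 v(0, 1): G3/D4 P5 -> A3/A4 P8 similar
  -> R3 @ bar 2 tick 0 v(2, 3): C5 above B4
  -> R4 @ bar 2 tick 0 v(0, 3): A3/B4 M2 untreated
  -> R3 @ bar 2 tick 1 v(2, 3): C5 above B4
  -> R3 @ bar 2 tick 2 v(2, 3): C5 above B4
  -> R3 @ bar 2 tick 3 v(2, 3): C5 above B4
  -> R1 @ bar 3 tick 0 v(0, 1): A3/A4 P8 -> B3/B4 P8 similar
  -> R3 @ bar 3 tick 0 v(2, 3): D5 above A4
  -> R4 @ bar 3 tick 0 v(0, 3): B3/A4 m7 untreated
  -> R3 @ bar 3 tick 1 v(2, 3): D5 above A4
  -> R3 @ bar 3 tick 2 v(2, 3): D5 above A4
  -> R3 @ bar 3 tick 3 v(2, 3): D5 above A4
  -> R4 @ bar 4 tick 0 v(0, 2): C4/B4 M7 untreated
  -> R3 @ bar 5 tick 0 v(2, 3): F5 above C5
  -> R4 @ bar 5 tick 0 v(0, 3): D4/C5 m7 untreated
  -> R7 @ bar 5 tick 0 v(2,): B4->F5 leap 6st
  -> R3 @ bar 5 tick 1 v(2, 3): F5 above C5
  -> R3 @ bar 5 tick 2 v(2, 3): F5 above C5
  -> R3 @ bar 5 tick 3 v(2, 3): F5 above C5
  -> R4 @ bar 6 tick 0 v(0, 2): B3/F5 TT untreated
  -> R4 @ bar 6 tick 0 v(0, 3): B3/F5 TT untreated
  -> R1 @ bar 7 tick 0 v(2, 3): F5/F5 P1 -> B4/B4 P1 similar
  -> R7 @ bar 7 tick 0 v(2,): F5->B4 leap 6st
  -> R7 @ bar 7 tick 0 v(3,): F5->B4 leap 6st
  -> R1 @ bar 8 tick 0 v(1, 2): E4/B4 P5 -> F4/C5 P5 similar
  -> R1 @ bar 8 tick 0 v(1, 3): E4/B4 P5 -> F4/C5 P5 similar
  -> R1 @ bar 8 tick 0 v(2, 3): B4/B4 P1 -> C5/C5 P1 similar

(1, 0, R1, (0, 3))
(2, 0, R2, (0, 1))
(2, 0, R3, (2, 3))
(2, 0, R4, (0, 3))
(2, 1, R3, (2, 3))
(2, 2, R3, (2, 3))
(2, 3, R3, (2, 3))
(3, 0, R1, (0, 1))
(3, 0, R3, (2, 3))
(3, 0, R4, (0, 3))
(3, 1, R3, (2, 3))
(3, 2, R3, (2, 3))
(3, 3, R3, (2, 3))
(4, 0, R4, (0, 2))
(5, 0, R3, (2, 3))
(5, 0, R4, (0, 3))
(5, 0, R7, (2,))
(5, 1, R3, (2, 3))
(5, 2, R3, (2, 3))
(5, 3, R3, (2, 3))
(6, 0, R4, (0, 2))
(6, 0, R4, (0, 3))
(7, 0, R1, (2, 3))
(7, 0, R7, (2,))
(7, 0, R7, (3,))
(8, 0, R1, (1, 2))
(8, 0, R1, (1, 3))
(8, 0, R1, (2, 3))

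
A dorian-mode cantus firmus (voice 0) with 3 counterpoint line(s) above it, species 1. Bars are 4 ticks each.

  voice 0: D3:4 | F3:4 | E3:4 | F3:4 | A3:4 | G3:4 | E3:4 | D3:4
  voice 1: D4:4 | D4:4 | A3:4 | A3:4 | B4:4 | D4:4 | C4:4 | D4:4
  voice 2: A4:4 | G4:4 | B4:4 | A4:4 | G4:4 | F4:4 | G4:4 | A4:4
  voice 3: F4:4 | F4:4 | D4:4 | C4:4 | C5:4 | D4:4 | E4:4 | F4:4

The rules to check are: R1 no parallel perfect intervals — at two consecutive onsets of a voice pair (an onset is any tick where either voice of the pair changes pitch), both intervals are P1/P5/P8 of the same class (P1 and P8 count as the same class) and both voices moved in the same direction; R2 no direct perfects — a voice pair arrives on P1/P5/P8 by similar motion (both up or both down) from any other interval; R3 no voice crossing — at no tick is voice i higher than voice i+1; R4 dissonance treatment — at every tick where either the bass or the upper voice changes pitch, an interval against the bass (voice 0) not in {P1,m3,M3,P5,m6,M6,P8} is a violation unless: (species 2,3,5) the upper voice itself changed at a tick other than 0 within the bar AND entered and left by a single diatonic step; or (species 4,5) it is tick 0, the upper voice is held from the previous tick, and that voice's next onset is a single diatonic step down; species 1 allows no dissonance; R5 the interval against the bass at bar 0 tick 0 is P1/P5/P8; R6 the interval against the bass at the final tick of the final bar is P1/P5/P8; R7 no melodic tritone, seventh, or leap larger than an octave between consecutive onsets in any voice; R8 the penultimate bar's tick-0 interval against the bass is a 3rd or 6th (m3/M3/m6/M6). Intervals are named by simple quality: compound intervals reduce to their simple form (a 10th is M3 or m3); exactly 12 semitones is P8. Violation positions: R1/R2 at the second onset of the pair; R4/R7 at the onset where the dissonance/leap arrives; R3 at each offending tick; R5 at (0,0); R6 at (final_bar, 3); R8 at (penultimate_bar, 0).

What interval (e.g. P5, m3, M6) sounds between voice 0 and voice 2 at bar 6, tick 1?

voice 0=E3 voice 2=G4 -> m3

m3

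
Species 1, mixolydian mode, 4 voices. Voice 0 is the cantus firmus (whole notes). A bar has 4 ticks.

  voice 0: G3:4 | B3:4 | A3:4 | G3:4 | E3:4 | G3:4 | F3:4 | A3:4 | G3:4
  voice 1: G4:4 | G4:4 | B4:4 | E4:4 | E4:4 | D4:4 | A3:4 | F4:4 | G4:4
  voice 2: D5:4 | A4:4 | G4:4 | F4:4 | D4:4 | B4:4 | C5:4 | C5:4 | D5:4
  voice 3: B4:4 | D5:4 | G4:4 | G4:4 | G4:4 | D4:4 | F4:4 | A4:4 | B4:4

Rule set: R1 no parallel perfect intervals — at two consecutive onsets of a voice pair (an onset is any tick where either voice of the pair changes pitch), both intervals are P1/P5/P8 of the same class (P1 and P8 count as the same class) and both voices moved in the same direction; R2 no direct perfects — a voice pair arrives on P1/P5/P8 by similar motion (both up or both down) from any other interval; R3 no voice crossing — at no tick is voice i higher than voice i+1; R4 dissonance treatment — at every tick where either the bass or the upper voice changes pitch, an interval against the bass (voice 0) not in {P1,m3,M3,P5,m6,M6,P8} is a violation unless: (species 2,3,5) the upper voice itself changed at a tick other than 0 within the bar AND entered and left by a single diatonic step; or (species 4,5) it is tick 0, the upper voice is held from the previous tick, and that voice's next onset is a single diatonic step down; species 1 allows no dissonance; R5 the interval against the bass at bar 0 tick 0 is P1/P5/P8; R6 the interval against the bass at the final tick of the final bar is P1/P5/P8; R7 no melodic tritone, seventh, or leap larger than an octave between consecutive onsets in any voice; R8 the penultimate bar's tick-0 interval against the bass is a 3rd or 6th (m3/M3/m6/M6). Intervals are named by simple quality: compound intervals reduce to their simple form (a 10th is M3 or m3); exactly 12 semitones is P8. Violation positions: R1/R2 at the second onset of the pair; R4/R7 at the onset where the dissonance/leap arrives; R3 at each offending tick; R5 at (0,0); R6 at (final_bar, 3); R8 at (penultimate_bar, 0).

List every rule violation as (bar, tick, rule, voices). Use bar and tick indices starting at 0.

bar 0: v0=G3 v1=G4 v2=D5 v3=B4 downbeat M3
bar 1: v0=B3 v1=G4 v2=A4 v3=D5 downbeat m3
bar 2: v0=A3 v1=B4 v2=G4 v3=G4 downbeat m7
bar 3: v0=G3 v1=E4 v2=F4 v3=G4 downbeat P8
bar 4: v0=E3 v1=E4 v2=D4 v3=G4 downbeat m3
bar 5: v0=G3 v1=D4 v2=B4 v3=D4 downbeat P5
bar 6: v0=F3 v1=A3 v2=C5 v3=F4 downbeat P8
bar 7: v0=A3 v1=F4 v2=C5 v3=A4 downbeat P8
bar 8: v0=G3 v1=G4 v2=D5 v3=B4 downbeat M3
  -> R3 @ bar 0 tick 0 v(2, 3): D5 above B4
  -> R5 @ bar 0 tick 0 v(0, 3): opens on M3
  -> R3 @ bar 0 tick 1 v(2, 3): D5 above B4
  -> R3 @ bar 0 tick 2 v(2, 3): D5 above B4
  -> R3 @ bar 0 tick 3 v(2, 3): D5 above B4
  -> R4 @ bar 1 tick 0 v(0, 2): B3/A4 m7 untreated
  -> R2 @ bar 2 tick 0 v(2, 3): A4/D5 P4 -> G4/G4 P1 similar
  -> R3 @ bar 2 tick 0 v(1, 2): B4 above G4
  -> R4 @ bar 2 tick 0 v(0, 1): A3/B4 M2 untreated
  -> R4 @ bar 2 tick 0 v(0, 2): A3/G4 m7 untreated
  -> R4 @ bar 2 tick 0 v(0, 3): A3/G4 m7 untreated
  -> R3 @ bar 2 tick 1 v(1, 2): B4 above G4
  -> R3 @ bar 2 tick 2 v(1, 2): B4 above G4
  -> R3 @ bar 2 tick 3 v(1, 2): B4 above G4
  -> R4 @ bar 3 tick 0 v(0, 2): G3/F4 m7 untreated
  -> R3 @ bar 4 tick 0 v(1, 2): E4 above D4
  -> R4 @ bar 4 tick 0 v(0, 2): E3/D4 m7 untreated
  -> R3 @ bar 4 tick 1 v(1, 2): E4 above D4
  -> R3 @ bar 4 tick 2 v(1, 2): E4 above D4
  -> R3 @ bar 4 tick 3 v(1, 2): E4 above D4
  -> R2 @ bar 5 tick 0 v(1, 3): E4/G4 m3 -> D4/D4 P1 similar
  -> R3 @ bar 5 tick 0 v(2, 3): B4 above D4
  -> R3 @ bar 5 tick 1 v(2, 3): B4 above D4
  -> R3 @ bar 5 tick 2 v(2, 3): B4 above D4
  -> R3 @ bar 5 tick 3 v(2, 3): B4 above D4
  -> R2 @ bar 6 tick 0 v(2, 3): B4/D4 M6 -> C5/F4 P5 similar
  -> R3 @ bar 6 tick 0 v(2, 3): C5 above F4
  -> R3 @ bar 6 tick 1 v(2, 3): C5 above F4
  -> R3 @ bar 6 tick 2 v(2, 3): C5 above F4
  -> R3 @ bar 6 tick 3 v(2, 3): C5 above F4
  -> R1 @ bar 7 tick 0 v(0, 3): F3/F4 P8 -> A3/A4 P8 similar
  -> R3 @ bar 7 tick 0 v(2, 3): C5 above A4
  -> R8 @ bar 7 tick 0 v(0, 3): penult P8 not 3rd/6th
  -> R3 @ bar 7 tick 1 v(2, 3): C5 above A4
  -> R3 @ bar 7 tick 2 v(2, 3): C5 above A4
  -> R3 @ bar 7 tick 3 v(2, 3): C5 above A4
  -> R1 @ bar 8 tick 0 v(1, 2): F4/C5 P5 -> G4/D5 P5 similar
  -> R3 @ bar 8 tick 0 v(2, 3): D5 above B4
  -> R3 @ bar 8 tick 1 v(2, 3): D5 above B4
  -> R3 @ bar 8 tick 2 v(2, 3): D5 above B4
  -> R3 @ bar 8 tick 3 v(2, 3): D5 above B4
  -> R6 @ bar 8 tick 3 v(0, 3): closes on M3

(0, 0, R3, (2, 3))
(0, 0, R5, (0, 3))
(0, 1, R3, (2, 3))
(0, 2, R3, (2, 3))
(0, 3, R3, (2, 3))
(1, 0, R4, (0, 2))
(2, 0, R2, (2, 3))
(2, 0, R3, (1, 2))
(2, 0, R4, (0, 1))
(2, 0, R4, (0, 2))
(2, 0, R4, (0, 3))
(2, 1, R3, (1, 2))
(2, 2, R3, (1, 2))
(2, 3, R3, (1, 2))
(3, 0, R4, (0, 2))
(4, 0, R3, (1, 2))
(4, 0, R4, (0, 2))
(4, 1, R3, (1, 2))
(4, 2, R3, (1, 2))
(4, 3, R3, (1, 2))
(5, 0, R2, (1, 3))
(5, 0, R3, (2, 3))
(5, 1, R3, (2, 3))
(5, 2, R3, (2, 3))
(5, 3, R3, (2, 3))
(6, 0, R2, (2, 3))
(6, 0, R3, (2, 3))
(6, 1, R3, (2, 3))
(6, 2, R3, (2, 3))
(6, 3, R3, (2, 3))
(7, 0, R1, (0, 3))
(7, 0, R3, (2, 3))
(7, 0, R8, (0, 3))
(7, 1, R3, (2, 3))
(7, 2, R3, (2, 3))
(7, 3, R3, (2, 3))
(8, 0, R1, (1, 2))
(8, 0, R3, (2, 3))
(8, 1, R3, (2, 3))
(8, 2, R3, (2, 3))
(8, 3, R3, (2, 3))
(8, 3, R6, (0, 3))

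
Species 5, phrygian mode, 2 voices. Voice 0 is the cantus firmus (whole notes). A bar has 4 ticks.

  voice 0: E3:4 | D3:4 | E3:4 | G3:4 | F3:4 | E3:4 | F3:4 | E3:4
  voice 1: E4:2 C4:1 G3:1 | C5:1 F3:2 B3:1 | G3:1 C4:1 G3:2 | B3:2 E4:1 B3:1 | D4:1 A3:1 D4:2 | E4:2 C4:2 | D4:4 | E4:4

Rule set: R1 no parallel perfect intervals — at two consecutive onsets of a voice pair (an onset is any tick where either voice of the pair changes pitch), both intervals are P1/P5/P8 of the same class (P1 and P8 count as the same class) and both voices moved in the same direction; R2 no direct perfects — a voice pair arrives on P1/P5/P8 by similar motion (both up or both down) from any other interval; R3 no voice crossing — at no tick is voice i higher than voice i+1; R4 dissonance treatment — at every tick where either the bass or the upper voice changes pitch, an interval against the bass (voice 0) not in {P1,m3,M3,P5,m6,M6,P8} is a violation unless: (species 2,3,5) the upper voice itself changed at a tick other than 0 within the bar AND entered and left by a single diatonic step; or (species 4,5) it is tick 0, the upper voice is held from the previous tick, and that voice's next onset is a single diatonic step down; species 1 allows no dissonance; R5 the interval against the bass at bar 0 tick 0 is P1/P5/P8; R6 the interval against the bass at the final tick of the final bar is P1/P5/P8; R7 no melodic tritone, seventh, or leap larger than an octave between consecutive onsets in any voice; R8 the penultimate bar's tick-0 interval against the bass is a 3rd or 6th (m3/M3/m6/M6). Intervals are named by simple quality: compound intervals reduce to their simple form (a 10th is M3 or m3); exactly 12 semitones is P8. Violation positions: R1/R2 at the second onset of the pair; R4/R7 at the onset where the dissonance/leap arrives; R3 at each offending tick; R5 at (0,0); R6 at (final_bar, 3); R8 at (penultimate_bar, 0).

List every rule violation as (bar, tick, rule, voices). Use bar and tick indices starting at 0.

(1, 0, R4, (0, 1))
(1, 0, R7, (1,))
(1, 1, R7, (1,))
(1, 3, R7, (1,))

bar 0: v0=E3 v1=E4 downbeat P8
bar 1: v0=D3 v1=C5 downbeat m7
bar 2: v0=E3 v1=G3 downbeat m3
bar 3: v0=G3 v1=B3 downbeat M3
bar 4: v0=F3 v1=D4 downbeat M6
bar 5: v0=E3 v1=E4 downbeat P8
bar 6: v0=F3 v1=D4 downbeat M6
bar 7: v0=E3 v1=E4 downbeat P8
  -> R4 @ bar 1 tick 0 v(0, 1): D3/C5 m7 untreated
  -> R7 @ bar 1 tick 0 v(1,): G3->C5 leap 17st
  -> R7 @ bar 1 tick 1 v(1,): C5->F3 leap 19st
  -> R7 @ bar 1 tick 3 v(1,): F3->B3 leap 6st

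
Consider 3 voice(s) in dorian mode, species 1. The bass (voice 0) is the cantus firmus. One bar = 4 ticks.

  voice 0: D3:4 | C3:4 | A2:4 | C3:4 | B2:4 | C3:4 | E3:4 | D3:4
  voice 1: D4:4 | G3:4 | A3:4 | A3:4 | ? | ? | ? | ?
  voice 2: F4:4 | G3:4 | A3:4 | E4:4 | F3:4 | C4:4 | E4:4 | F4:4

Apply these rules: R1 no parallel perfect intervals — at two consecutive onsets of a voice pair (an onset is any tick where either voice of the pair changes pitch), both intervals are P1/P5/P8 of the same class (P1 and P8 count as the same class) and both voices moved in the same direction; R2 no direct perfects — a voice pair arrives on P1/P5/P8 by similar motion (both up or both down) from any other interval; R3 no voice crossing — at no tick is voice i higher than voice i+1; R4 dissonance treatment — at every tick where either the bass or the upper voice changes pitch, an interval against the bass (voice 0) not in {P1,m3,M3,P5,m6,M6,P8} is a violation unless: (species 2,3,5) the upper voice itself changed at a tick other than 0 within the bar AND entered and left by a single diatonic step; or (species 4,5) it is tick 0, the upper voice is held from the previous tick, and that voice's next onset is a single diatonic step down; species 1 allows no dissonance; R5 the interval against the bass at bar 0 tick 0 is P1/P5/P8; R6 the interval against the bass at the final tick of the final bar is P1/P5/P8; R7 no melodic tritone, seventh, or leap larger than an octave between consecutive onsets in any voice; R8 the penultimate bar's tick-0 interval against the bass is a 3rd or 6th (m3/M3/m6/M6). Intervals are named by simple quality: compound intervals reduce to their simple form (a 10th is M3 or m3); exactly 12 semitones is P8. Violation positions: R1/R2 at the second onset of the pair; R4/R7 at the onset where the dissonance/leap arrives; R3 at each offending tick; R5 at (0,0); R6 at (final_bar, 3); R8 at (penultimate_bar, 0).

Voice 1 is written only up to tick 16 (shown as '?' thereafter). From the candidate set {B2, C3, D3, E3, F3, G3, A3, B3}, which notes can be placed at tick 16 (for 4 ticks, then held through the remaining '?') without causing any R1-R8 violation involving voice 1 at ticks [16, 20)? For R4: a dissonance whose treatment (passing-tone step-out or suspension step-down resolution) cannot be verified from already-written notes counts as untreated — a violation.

{D3}

B2: violates R2,R7
C3: violates R4
D3: legal
E3: violates R4
F3: violates R2,R4
G3: violates R3
A3: violates R3,R4
B3: violates R3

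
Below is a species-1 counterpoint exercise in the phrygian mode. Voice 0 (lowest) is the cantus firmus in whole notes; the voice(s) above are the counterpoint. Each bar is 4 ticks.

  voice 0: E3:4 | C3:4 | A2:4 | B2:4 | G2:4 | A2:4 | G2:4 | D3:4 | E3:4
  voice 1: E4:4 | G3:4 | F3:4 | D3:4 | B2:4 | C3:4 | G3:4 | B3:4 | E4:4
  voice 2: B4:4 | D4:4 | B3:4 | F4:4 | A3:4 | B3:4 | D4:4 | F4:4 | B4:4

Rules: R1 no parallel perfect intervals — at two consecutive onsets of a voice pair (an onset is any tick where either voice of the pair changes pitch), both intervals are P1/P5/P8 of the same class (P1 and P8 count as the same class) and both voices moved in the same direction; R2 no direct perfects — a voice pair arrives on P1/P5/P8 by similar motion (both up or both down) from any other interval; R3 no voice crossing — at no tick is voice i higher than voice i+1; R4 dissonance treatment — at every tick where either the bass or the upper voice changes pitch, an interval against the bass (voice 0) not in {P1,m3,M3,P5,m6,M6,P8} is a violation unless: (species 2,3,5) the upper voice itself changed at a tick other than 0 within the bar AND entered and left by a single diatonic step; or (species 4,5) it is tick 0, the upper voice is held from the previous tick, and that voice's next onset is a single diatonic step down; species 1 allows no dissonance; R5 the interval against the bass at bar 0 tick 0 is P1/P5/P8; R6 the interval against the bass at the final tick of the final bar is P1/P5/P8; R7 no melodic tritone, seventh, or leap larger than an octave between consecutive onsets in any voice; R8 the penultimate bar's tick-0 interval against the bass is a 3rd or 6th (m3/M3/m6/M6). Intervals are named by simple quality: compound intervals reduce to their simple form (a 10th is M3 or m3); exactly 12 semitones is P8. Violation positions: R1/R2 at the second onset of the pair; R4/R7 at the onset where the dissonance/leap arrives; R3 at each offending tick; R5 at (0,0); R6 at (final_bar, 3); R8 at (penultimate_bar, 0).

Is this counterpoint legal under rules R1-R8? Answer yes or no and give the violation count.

No (13 violations)

bar 0: v0=E3 v1=E4 v2=B4 (P5)
bar 1: v0=C3 v1=G3 v2=D4 (M2)
bar 2: v0=A2 v1=F3 v2=B3 (M2)
bar 3: v0=B2 v1=D3 v2=F4 (TT)
bar 4: v0=G2 v1=B2 v2=A3 (M2)
bar 5: v0=A2 v1=C3 v2=B3 (M2)
bar 6: v0=G2 v1=G3 v2=D4 (P5)
bar 7: v0=D3 v1=B3 v2=F4 (m3)
bar 8: v0=E3 v1=E4 v2=B4 (P5)
  R1 @ bar1.0: E4/B4 P5 -> G3/D4 P5 similar
  R2 @ bar1.0: E3/E4 P8 -> C3/G3 P5 similar
  R4 @ bar1.0: C3/D4 M2 untreated
  R4 @ bar2.0: A2/B3 M2 untreated
  R4 @ bar3.0: B2/F4 TT untreated
  R7 @ bar3.0: B3->F4 leap 6st
  R4 @ bar4.0: G2/A3 M2 untreated
  R4 @ bar5.0: A2/B3 M2 untreated
  R2 @ bar6.0: C3/B3 M7 -> G3/D4 P5 similar
  R2 @ bar8.0: D3/B3 M6 -> E3/E4 P8 similar
  R2 @ bar8.0: D3/F4 m3 -> E3/B4 P5 similar
  R2 @ bar8.0: B3/F4 TT -> E4/B4 P5 similar
  R7 @ bar8.0: F4->B4 leap 6st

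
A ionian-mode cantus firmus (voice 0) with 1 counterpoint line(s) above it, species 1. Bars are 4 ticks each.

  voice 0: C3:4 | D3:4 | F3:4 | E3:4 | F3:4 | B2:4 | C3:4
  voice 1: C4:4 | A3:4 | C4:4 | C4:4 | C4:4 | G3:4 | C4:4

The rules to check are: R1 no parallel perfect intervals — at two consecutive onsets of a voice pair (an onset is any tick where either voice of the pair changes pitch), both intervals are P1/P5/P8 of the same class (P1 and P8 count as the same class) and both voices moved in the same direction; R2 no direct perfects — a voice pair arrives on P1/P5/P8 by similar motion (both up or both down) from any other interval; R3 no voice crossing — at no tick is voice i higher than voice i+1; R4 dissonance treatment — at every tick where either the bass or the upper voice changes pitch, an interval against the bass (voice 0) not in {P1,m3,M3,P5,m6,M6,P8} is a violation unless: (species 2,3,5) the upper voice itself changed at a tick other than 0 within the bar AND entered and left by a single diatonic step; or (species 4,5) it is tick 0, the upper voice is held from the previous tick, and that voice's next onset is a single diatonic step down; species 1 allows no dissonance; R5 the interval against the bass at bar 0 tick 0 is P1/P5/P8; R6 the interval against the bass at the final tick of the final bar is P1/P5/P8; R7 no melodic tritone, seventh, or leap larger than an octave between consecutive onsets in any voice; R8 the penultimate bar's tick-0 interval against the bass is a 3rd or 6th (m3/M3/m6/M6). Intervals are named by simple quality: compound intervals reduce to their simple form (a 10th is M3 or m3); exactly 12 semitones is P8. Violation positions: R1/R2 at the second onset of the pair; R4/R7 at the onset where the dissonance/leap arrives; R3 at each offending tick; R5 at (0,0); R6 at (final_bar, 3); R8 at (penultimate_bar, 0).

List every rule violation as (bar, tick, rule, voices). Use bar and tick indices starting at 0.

(2, 0, R1, (0, 1))
(5, 0, R7, (0,))
(6, 0, R2, (0, 1))

bar 0: v0=C3 v1=C4 downbeat P8
bar 1: v0=D3 v1=A3 downbeat P5
bar 2: v0=F3 v1=C4 downbeat P5
bar 3: v0=E3 v1=C4 downbeat m6
bar 4: v0=F3 v1=C4 downbeat P5
bar 5: v0=B2 v1=G3 downbeat m6
bar 6: v0=C3 v1=C4 downbeat P8
  -> R1 @ bar 2 tick 0 v(0, 1): D3/A3 P5 -> F3/C4 P5 similar
  -> R7 @ bar 5 tick 0 v(0,): F3->B2 leap 6st
  -> R2 @ bar 6 tick 0 v(0, 1): B2/G3 m6 -> C3/C4 P8 similar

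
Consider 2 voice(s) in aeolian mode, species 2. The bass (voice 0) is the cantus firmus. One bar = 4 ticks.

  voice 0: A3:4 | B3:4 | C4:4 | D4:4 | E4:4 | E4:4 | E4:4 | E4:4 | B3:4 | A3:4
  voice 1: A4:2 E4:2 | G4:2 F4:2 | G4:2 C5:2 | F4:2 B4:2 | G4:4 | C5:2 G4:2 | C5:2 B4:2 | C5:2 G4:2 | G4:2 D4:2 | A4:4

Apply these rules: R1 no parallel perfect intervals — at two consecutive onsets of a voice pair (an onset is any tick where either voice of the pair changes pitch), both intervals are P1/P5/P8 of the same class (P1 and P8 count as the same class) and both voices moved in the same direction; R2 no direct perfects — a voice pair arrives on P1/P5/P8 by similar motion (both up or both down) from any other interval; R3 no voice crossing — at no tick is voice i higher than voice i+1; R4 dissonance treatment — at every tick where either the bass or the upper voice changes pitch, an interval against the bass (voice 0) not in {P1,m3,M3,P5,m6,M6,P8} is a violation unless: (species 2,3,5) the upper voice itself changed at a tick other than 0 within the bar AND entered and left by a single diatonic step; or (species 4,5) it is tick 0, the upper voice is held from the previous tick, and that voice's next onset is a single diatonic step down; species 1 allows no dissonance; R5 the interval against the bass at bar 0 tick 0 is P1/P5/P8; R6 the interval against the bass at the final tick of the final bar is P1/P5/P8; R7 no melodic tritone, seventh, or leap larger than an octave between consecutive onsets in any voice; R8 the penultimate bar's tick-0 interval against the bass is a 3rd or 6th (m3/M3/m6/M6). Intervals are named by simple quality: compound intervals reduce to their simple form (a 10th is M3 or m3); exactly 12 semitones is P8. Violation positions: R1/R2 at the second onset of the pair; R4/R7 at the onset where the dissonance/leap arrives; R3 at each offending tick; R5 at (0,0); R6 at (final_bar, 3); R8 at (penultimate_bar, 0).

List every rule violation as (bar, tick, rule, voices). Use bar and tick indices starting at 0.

(2, 0, R2, (0, 1))
(3, 2, R7, (1,))

bar 0: v0=A3 v1=A4 downbeat P8
bar 1: v0=B3 v1=G4 downbeat m6
bar 2: v0=C4 v1=G4 downbeat P5
bar 3: v0=D4 v1=F4 downbeat m3
bar 4: v0=E4 v1=G4 downbeat m3
bar 5: v0=E4 v1=C5 downbeat m6
bar 6: v0=E4 v1=C5 downbeat m6
bar 7: v0=E4 v1=C5 downbeat m6
bar 8: v0=B3 v1=G4 downbeat m6
bar 9: v0=A3 v1=A4 downbeat P8
  -> R2 @ bar 2 tick 0 v(0, 1): B3/F4 TT -> C4/G4 P5 similar
  -> R7 @ bar 3 tick 2 v(1,): F4->B4 leap 6st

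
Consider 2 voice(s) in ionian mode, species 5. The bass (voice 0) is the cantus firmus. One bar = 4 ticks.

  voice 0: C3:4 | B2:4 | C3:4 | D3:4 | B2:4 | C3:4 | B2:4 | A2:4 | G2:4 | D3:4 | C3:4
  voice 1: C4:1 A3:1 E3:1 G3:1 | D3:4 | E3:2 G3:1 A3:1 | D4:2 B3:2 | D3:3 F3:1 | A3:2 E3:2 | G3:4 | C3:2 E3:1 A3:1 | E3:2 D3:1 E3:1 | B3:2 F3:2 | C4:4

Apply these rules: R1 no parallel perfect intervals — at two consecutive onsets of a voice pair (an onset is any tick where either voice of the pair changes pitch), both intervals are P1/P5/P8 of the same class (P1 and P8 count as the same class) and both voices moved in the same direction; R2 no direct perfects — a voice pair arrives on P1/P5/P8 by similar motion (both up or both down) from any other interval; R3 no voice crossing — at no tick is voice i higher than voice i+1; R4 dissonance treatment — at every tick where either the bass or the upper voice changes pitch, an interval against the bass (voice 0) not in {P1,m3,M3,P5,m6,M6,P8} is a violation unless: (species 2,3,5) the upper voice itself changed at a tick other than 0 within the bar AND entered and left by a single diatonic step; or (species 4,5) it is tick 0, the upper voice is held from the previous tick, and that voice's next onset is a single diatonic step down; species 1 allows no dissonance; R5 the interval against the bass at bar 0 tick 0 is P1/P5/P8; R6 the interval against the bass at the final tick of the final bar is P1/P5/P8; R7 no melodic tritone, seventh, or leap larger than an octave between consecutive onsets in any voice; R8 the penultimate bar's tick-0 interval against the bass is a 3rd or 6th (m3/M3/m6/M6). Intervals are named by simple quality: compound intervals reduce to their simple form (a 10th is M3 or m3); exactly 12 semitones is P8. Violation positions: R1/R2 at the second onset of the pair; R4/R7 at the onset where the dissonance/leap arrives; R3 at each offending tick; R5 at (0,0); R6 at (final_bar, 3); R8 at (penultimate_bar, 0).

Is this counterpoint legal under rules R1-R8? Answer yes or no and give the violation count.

No (3 violations)

bar 0: v0=C3 v1=C4 (P8)
bar 1: v0=B2 v1=D3 (m3)
bar 2: v0=C3 v1=E3 (M3)
bar 3: v0=D3 v1=D4 (P8)
bar 4: v0=B2 v1=D3 (m3)
bar 5: v0=C3 v1=A3 (M6)
bar 6: v0=B2 v1=G3 (m6)
bar 7: v0=A2 v1=C3 (m3)
bar 8: v0=G2 v1=E3 (M6)
bar 9: v0=D3 v1=B3 (M6)
bar 10: v0=C3 v1=C4 (P8)
  R2 @ bar3.0: C3/A3 M6 -> D3/D4 P8 similar
  R4 @ bar4.3: B2/F3 TT untreated
  R7 @ bar9.2: B3->F3 leap 6st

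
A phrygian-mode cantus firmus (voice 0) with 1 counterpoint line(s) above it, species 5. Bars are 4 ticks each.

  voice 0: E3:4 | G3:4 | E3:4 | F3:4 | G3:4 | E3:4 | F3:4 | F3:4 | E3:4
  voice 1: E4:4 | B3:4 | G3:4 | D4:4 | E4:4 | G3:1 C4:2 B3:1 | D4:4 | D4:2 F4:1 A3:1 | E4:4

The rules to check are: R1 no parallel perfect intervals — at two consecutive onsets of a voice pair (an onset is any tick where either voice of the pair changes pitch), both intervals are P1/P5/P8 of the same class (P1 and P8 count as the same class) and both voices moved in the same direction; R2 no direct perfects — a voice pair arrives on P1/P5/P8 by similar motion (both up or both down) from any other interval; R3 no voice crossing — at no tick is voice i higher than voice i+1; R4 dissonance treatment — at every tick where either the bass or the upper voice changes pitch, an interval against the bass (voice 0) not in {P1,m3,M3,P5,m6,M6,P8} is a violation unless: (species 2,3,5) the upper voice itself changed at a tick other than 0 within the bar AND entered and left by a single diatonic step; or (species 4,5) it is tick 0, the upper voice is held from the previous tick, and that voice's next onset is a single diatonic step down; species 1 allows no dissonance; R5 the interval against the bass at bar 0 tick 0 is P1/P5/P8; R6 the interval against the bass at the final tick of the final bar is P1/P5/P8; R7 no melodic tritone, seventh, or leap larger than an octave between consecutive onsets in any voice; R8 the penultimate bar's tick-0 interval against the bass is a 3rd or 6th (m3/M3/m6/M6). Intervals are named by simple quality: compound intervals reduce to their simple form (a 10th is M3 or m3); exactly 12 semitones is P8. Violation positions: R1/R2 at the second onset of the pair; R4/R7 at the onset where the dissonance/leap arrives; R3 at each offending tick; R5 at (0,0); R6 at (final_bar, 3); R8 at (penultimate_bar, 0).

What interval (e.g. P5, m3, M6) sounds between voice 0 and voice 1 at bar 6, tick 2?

voice 0=F3 voice 1=D4 -> M6

M6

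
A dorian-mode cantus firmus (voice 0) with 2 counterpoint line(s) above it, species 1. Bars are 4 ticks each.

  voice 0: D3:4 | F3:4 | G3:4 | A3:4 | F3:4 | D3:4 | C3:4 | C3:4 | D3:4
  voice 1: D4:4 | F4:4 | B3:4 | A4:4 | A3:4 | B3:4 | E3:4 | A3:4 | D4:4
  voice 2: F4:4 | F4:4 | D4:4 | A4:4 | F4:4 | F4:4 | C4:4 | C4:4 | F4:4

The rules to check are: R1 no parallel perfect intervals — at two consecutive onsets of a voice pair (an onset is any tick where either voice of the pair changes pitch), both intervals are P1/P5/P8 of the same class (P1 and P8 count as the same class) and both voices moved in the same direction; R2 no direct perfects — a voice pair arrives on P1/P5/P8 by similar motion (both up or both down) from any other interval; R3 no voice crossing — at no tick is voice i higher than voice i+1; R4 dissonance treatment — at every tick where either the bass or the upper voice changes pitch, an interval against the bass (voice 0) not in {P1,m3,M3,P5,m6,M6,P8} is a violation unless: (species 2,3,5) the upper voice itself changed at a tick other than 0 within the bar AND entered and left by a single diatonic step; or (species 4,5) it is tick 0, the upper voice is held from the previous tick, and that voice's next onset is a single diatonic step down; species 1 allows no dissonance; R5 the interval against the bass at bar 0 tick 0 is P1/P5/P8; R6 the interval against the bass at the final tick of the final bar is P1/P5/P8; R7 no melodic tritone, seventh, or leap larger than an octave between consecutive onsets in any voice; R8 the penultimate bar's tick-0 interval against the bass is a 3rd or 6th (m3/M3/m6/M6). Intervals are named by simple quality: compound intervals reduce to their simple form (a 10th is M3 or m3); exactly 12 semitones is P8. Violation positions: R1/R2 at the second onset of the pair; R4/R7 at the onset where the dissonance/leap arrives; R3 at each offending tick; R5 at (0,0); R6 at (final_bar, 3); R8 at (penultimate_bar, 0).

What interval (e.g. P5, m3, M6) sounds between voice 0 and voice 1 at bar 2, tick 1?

voice 0=G3 voice 1=B3 -> M3

M3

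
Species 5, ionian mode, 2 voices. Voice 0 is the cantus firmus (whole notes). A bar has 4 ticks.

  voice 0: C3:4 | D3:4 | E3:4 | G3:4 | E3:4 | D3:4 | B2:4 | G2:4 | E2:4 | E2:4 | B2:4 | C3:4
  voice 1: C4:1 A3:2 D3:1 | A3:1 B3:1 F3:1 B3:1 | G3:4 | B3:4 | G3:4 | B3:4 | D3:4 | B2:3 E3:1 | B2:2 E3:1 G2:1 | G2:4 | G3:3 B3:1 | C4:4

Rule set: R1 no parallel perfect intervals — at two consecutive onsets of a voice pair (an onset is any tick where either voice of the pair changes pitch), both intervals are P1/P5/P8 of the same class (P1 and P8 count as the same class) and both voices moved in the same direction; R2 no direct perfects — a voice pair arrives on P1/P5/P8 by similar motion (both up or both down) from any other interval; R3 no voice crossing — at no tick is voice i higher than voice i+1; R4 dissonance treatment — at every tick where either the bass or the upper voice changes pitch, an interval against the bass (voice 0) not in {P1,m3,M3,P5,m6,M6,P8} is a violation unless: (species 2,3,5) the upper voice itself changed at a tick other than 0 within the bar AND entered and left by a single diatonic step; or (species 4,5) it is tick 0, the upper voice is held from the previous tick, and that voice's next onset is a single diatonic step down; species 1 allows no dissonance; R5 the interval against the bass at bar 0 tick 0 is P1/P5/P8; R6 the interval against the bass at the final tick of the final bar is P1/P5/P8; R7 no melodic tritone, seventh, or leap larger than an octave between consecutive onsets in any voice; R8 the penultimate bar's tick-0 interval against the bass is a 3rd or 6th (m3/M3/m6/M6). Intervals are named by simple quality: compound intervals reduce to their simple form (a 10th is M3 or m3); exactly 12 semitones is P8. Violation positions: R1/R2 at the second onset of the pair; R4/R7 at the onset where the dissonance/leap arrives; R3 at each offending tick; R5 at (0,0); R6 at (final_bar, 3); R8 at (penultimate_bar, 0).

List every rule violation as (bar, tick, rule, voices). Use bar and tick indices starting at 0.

bar 0: v0=C3 v1=C4 downbeat P8
bar 1: v0=D3 v1=A3 downbeat P5
bar 2: v0=E3 v1=G3 downbeat m3
bar 3: v0=G3 v1=B3 downbeat M3
bar 4: v0=E3 v1=G3 downbeat m3
bar 5: v0=D3 v1=B3 downbeat M6
bar 6: v0=B2 v1=D3 downbeat m3
bar 7: v0=G2 v1=B2 downbeat M3
bar 8: v0=E2 v1=B2 downbeat P5
bar 9: v0=E2 v1=G2 downbeat m3
bar 10: v0=B2 v1=G3 downbeat m6
bar 11: v0=C3 v1=C4 downbeat P8
  -> R4 @ bar 0 tick 3 v(0, 1): C3/D3 M2 untreated
  -> R2 @ bar 1 tick 0 v(0, 1): C3/D3 M2 -> D3/A3 P5 similar
  -> R7 @ bar 1 tick 2 v(1,): B3->F3 leap 6st
  -> R7 @ bar 1 tick 3 v(1,): F3->B3 leap 6st
  -> R2 @ bar 8 tick 0 v(0, 1): G2/E3 M6 -> E2/B2 P5 similar
  -> R1 @ bar 11 tick 0 v(0, 1): B2/B3 P8 -> C3/C4 P8 similar

(0, 3, R4, (0, 1))
(1, 0, R2, (0, 1))
(1, 2, R7, (1,))
(1, 3, R7, (1,))
(8, 0, R2, (0, 1))
(11, 0, R1, (0, 1))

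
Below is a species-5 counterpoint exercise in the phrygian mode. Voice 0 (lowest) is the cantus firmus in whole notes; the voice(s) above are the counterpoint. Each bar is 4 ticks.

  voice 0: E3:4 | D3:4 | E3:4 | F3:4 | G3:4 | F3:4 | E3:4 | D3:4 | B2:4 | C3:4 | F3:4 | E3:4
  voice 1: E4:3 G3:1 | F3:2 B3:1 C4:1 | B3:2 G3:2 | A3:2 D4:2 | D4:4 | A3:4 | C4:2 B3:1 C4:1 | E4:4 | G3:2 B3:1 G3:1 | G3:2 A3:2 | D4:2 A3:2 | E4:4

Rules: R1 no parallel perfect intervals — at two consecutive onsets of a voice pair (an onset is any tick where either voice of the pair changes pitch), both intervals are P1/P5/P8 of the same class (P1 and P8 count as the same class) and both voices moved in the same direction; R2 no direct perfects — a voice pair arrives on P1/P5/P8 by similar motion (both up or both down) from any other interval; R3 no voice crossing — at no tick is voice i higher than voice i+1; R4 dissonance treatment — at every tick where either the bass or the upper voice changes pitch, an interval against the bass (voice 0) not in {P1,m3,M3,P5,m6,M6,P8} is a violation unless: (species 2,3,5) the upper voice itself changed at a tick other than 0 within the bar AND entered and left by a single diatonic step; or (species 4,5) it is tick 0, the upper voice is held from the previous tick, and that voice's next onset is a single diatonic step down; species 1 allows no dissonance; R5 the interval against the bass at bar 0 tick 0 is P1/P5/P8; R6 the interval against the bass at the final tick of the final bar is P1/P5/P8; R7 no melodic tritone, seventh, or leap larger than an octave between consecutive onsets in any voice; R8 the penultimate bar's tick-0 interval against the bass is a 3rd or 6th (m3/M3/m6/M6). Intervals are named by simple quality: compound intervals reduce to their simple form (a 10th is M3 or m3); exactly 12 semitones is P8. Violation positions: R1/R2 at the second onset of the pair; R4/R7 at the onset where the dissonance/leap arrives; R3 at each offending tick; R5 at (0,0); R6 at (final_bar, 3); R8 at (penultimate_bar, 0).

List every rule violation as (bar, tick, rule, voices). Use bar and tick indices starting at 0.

bar 0: v0=E3 v1=E4 downbeat P8
bar 1: v0=D3 v1=F3 downbeat m3
bar 2: v0=E3 v1=B3 downbeat P5
bar 3: v0=F3 v1=A3 downbeat M3
bar 4: v0=G3 v1=D4 downbeat P5
bar 5: v0=F3 v1=A3 downbeat M3
bar 6: v0=E3 v1=C4 downbeat m6
bar 7: v0=D3 v1=E4 downbeat M2
bar 8: v0=B2 v1=G3 downbeat m6
bar 9: v0=C3 v1=G3 downbeat P5
bar 10: v0=F3 v1=D4 downbeat M6
bar 11: v0=E3 v1=E4 downbeat P8
  -> R7 @ bar 1 tick 2 v(1,): F3->B3 leap 6st
  -> R4 @ bar 7 tick 0 v(0, 1): D3/E4 M2 untreated

(1, 2, R7, (1,))
(7, 0, R4, (0, 1))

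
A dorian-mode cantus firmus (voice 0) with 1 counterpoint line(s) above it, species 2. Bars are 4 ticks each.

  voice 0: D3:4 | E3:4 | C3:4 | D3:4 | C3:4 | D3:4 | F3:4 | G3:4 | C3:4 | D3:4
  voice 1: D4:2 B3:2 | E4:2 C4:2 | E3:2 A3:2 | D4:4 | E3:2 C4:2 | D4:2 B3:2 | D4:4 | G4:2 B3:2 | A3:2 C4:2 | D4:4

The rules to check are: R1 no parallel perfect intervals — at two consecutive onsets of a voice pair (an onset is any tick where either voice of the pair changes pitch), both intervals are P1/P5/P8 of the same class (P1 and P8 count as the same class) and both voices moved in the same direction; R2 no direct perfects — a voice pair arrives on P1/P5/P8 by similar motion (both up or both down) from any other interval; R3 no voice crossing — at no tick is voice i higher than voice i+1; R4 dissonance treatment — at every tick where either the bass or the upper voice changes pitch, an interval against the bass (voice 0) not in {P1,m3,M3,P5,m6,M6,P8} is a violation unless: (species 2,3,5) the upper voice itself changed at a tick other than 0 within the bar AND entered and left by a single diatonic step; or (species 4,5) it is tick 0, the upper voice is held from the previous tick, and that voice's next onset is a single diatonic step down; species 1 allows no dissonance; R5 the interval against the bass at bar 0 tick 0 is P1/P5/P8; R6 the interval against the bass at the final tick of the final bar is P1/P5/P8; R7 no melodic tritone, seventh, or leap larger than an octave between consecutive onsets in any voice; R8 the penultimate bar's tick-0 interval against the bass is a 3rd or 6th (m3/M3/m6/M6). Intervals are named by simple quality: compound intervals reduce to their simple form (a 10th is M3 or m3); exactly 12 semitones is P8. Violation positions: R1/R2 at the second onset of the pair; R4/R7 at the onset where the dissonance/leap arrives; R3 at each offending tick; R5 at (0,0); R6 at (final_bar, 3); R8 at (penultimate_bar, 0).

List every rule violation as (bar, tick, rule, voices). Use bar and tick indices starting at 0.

bar 0: v0=D3 v1=D4 downbeat P8
bar 1: v0=E3 v1=E4 downbeat P8
bar 2: v0=C3 v1=E3 downbeat M3
bar 3: v0=D3 v1=D4 downbeat P8
bar 4: v0=C3 v1=E3 downbeat M3
bar 5: v0=D3 v1=D4 downbeat P8
bar 6: v0=F3 v1=D4 downbeat M6
bar 7: v0=G3 v1=G4 downbeat P8
bar 8: v0=C3 v1=A3 downbeat M6
bar 9: v0=D3 v1=D4 downbeat P8
  -> R2 @ bar 1 tick 0 v(0, 1): D3/B3 M6 -> E3/E4 P8 similar
  -> R2 @ bar 3 tick 0 v(0, 1): C3/A3 M6 -> D3/D4 P8 similar
  -> R7 @ bar 4 tick 0 v(1,): D4->E3 leap 10st
  -> R1 @ bar 5 tick 0 v(0, 1): C3/C4 P8 -> D3/D4 P8 similar
  -> R2 @ bar 7 tick 0 v(0, 1): F3/D4 M6 -> G3/G4 P8 similar
  -> R1 @ bar 9 tick 0 v(0, 1): C3/C4 P8 -> D3/D4 P8 similar

(1, 0, R2, (0, 1))
(3, 0, R2, (0, 1))
(4, 0, R7, (1,))
(5, 0, R1, (0, 1))
(7, 0, R2, (0, 1))
(9, 0, R1, (0, 1))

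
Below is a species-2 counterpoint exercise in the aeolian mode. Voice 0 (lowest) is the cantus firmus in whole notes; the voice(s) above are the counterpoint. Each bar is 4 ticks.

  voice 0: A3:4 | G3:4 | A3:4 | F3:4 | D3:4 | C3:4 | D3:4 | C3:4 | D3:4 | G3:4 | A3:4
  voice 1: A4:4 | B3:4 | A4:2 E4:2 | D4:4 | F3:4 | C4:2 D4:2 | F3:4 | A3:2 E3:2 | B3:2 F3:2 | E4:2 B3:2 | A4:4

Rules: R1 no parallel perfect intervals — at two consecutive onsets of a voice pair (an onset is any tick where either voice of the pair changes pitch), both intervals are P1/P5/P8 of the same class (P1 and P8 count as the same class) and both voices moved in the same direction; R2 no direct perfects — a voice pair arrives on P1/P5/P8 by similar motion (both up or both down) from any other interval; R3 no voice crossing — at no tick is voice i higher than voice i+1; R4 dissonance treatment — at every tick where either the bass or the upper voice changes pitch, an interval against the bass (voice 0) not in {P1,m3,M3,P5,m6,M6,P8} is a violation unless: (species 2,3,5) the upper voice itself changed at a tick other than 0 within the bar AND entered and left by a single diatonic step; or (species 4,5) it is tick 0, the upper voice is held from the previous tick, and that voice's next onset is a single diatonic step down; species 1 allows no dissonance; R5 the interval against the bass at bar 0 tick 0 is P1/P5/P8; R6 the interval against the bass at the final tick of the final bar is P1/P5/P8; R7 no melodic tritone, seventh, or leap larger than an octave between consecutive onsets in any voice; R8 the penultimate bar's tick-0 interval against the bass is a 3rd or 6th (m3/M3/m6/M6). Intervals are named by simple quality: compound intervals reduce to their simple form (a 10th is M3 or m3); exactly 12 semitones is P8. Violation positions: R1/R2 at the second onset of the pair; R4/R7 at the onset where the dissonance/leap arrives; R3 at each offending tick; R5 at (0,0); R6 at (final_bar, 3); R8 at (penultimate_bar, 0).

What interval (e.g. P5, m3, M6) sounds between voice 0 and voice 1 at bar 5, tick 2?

M2

voice 0=C3 voice 1=D4 -> M2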